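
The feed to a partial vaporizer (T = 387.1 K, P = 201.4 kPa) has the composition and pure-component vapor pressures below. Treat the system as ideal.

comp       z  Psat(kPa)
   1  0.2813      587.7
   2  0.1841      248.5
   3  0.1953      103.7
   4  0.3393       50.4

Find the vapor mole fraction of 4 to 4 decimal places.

y_4 = 0.1027

Raoult's law: Kᵢ = Pᵢˢᵃᵗ/P = Pᵢˢᵃᵗ/201.4.
  K_1 = 587.7/201.4 = 2.918073, K_2 = 248.5/201.4 = 1.233863, K_3 = 103.7/201.4 = 0.514896, K_4 = 50.4/201.4 = 0.250248
Newton iteration, ψ⁰ = 0.5:
  ψ = 0.5000: g = -0.21806, g' = -0.8459 → ψ = 0.2422
  ψ = 0.2422: g = -0.00905, g' = -0.8353 → ψ = 0.2314
Converged at ψ = 0.2314.
Compositions from xᵢ = zᵢ/(1+ψ(Kᵢ−1)), yᵢ = Kᵢxᵢ:
  1: x = 0.1948, y = 0.5685
  2: x = 0.1746, y = 0.2155
  3: x = 0.2200, y = 0.1133
  4: x = 0.4105, y = 0.1027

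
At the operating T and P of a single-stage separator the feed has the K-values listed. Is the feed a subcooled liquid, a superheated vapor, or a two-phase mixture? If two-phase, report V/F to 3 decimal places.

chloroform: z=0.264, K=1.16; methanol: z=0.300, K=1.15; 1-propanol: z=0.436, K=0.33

ΣzᵢKᵢ = 0.795; Σzᵢ/Kᵢ = 1.810.
Since ΣzᵢKᵢ < 1 the mixture is below its bubble point — single liquid phase.

subcooled liquid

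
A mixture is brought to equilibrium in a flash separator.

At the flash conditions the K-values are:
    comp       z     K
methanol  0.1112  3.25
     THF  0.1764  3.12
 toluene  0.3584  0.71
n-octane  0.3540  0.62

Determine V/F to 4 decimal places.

V/F = 0.5275

Rachford–Rice: g(V/F) = Σ zᵢ(Kᵢ−1)/(1+V/F(Kᵢ−1)) = 0.
Check two-phase: ΣzᵢKᵢ = 1.3857 > 1 and Σzᵢ/Kᵢ = 1.1665 > 1, so g(0) = 0.3857 > 0 and g(1) = -0.1665 < 0.
Newton–Raphson from V/F = 0.5:
  V/F = 0.5000: g = 0.01164, g' = -0.4306 → V/F = 0.5270
  V/F = 0.5270: g = 0.00019, g' = -0.4166 → V/F = 0.5275
Converged at V/F = 0.5275.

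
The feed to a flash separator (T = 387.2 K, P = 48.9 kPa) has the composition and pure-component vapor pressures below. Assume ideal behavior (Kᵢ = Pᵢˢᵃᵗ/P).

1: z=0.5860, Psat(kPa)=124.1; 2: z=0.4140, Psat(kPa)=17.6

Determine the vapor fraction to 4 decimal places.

Raoult's law: Kᵢ = Pᵢˢᵃᵗ/P = Pᵢˢᵃᵗ/48.9.
  K_1 = 124.1/48.9 = 2.537832, K_2 = 17.6/48.9 = 0.359918
Material balance + equilibrium reduce to Σ zᵢ(Kᵢ−1)/(1+ψ(Kᵢ−1)) = 0.
g(0) = ΣzᵢKᵢ − 1 = 0.6362 and g(1) = 1 − Σzᵢ/Kᵢ = -0.3812, so a root lies in (0, 1).
Binary case is linear: z₁(K₁−1)(1+ψ(K₂−1)) + z₂(K₂−1)(1+ψ(K₁−1)) = 0
⇒ ψ = [z₁(K₁−1)+z₂(K₂−1)] / [−(K₁−1)(K₂−1)] = 0.63618/0.98434 = 0.6463

ψ = 0.6463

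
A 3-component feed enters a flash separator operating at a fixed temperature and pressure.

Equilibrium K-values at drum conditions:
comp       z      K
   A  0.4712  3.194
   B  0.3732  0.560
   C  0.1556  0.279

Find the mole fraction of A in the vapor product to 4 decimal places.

y_A = 0.6309

Rachford–Rice: g(V/F) = Σ zᵢ(Kᵢ−1)/(1+V/F(Kᵢ−1)) = 0.
Check two-phase: ΣzᵢKᵢ = 1.7574 > 1 and Σzᵢ/Kᵢ = 1.3717 > 1, so g(0) = 0.7574 > 0 and g(1) = -0.3717 < 0.
Newton–Raphson from V/F = 0.33:
  V/F = 0.3300: g = 0.26034, g' = -1.0013 → V/F = 0.5900
  V/F = 0.5900: g = 0.03354, g' = -0.8076 → V/F = 0.6315
Converged at V/F = 0.6315.
Compositions from xᵢ = zᵢ/(1+V/F(Kᵢ−1)), yᵢ = Kᵢxᵢ:
  A: x = 0.1975, y = 0.6309
  B: x = 0.5168, y = 0.2894
  C: x = 0.2857, y = 0.0797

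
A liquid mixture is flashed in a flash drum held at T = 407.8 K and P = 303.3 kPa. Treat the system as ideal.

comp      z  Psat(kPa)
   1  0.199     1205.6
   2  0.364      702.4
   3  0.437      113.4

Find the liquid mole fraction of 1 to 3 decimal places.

x_1 = 0.068

Raoult's law: Kᵢ = Pᵢˢᵃᵗ/P = Pᵢˢᵃᵗ/303.3.
  K_1 = 1205.6/303.3 = 3.97494, K_2 = 702.4/303.3 = 2.31586, K_3 = 113.4/303.3 = 0.37389
Iterate (Newton) starting at V/F = 0.69:
  V/F = 0.690: g = -0.0368, g' = -0.893 → V/F = 0.649
  V/F = 0.649: g = -0.0004, g' = -0.874 → V/F = 0.648
Converged at V/F = 0.648.
Compositions from xᵢ = zᵢ/(1+V/F(Kᵢ−1)), yᵢ = Kᵢxᵢ:
  1: x = 0.068, y = 0.270
  2: x = 0.196, y = 0.455
  3: x = 0.736, y = 0.275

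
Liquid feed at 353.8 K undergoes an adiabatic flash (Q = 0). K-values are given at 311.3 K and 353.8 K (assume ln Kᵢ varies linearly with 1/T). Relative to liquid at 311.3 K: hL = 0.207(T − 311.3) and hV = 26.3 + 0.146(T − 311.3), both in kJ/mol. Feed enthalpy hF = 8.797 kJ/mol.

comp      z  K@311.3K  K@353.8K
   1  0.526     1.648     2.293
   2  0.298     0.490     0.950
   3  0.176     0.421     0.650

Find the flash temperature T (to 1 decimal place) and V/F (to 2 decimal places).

T = 313.6 K, V/F = 0.32

Adiabatic flash: solve Rachford–Rice at each trial T, then check hF = ψ·hV(T) + (1−ψ)·hL(T).
  T = 311.3 K: K = (1.648, 0.490, 0.421), RR gives ψ = 0.250, H_out = 6.574 kJ/mol
  T = 353.8 K: K = (2.293, 0.950, 0.650), RR gives ψ = 1.000, H_out = 32.505 kJ/mol
  T = 332.6 K: K = (1.965, 0.697, 0.531), RR gives ψ = 0.915, H_out = 27.297 kJ/mol
  T = 322.0 K: K = (1.806, 0.588, 0.475), RR gives ψ = 0.565, H_out = 16.704 kJ/mol
  T = 316.6 K: K = (1.726, 0.537, 0.447), RR gives ψ = 0.405, H_out = 11.617 kJ/mol
  T = 314.0 K: K = (1.687, 0.514, 0.434), RR gives ψ = 0.329, H_out = 9.163 kJ/mol
  T = 312.6 K: K = (1.667, 0.501, 0.427), RR gives ψ = 0.288, H_out = 7.828 kJ/mol
Linear interpolation between T = 312.6 (H_out = 7.828) and T = 314.0 (H_out = 9.163) on hF = 8.797 gives T ≈ 313.6 K, at which ψ = 0.32.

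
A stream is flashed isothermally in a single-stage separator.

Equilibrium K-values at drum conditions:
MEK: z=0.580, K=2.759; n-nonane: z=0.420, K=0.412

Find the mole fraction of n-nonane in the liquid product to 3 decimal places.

Rachford–Rice: g(V/F) = Σ zᵢ(Kᵢ−1)/(1+V/F(Kᵢ−1)) = 0.
Feasibility: ΣzᵢKᵢ = 1.773, Σzᵢ/Kᵢ = 1.230 — both > 1, two phases present.
Iterate (Newton) starting at V/F = 0.65:
  V/F = 0.650: g = 0.0763, g' = -0.771 → V/F = 0.749
  V/F = 0.749: g = -0.0010, g' = -0.798 → V/F = 0.748
Converged at V/F = 0.748.
Compositions from xᵢ = zᵢ/(1+V/F(Kᵢ−1)), yᵢ = Kᵢxᵢ:
  MEK: x = 0.251, y = 0.691
  n-nonane: x = 0.749, y = 0.309

x_n-nonane = 0.749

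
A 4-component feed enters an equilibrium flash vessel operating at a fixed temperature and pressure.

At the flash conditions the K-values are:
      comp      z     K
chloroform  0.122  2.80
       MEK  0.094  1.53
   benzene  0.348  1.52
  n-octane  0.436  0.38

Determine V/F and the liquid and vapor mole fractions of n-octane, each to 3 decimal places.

Newton iteration, V/F⁰ = 0.63:
  V/F = 0.630: g = -0.1670, g' = -0.606 → V/F = 0.355
  V/F = 0.355: g = -0.0177, g' = -0.508 → V/F = 0.320
Converged at V/F = 0.320.
Compositions from xᵢ = zᵢ/(1+V/F(Kᵢ−1)), yᵢ = Kᵢxᵢ:
  chloroform: x = 0.077, y = 0.217
  MEK: x = 0.080, y = 0.123
  benzene: x = 0.298, y = 0.454
  n-octane: x = 0.544, y = 0.207

V/F = 0.320, x_n-octane = 0.544, y_n-octane = 0.207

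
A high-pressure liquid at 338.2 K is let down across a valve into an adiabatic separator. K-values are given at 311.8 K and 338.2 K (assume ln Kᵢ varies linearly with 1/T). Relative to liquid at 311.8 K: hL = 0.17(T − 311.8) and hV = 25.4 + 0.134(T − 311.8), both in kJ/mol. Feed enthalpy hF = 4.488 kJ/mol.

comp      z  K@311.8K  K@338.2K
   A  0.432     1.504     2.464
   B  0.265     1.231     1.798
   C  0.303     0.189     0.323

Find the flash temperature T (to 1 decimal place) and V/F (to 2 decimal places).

Adiabatic flash: solve Rachford–Rice at each trial T, then check hF = ψ·hV(T) + (1−ψ)·hL(T).
  T = 311.8 K: K = (1.504, 1.231, 0.189), RR gives ψ = 0.099, H_out = 2.518 kJ/mol
  T = 338.2 K: K = (2.464, 1.798, 0.323), RR gives ψ = 0.770, H_out = 23.308 kJ/mol
  T = 325.0 K: K = (1.944, 1.499, 0.250), RR gives ψ = 0.529, H_out = 15.423 kJ/mol
  T = 318.4 K: K = (1.715, 1.361, 0.218), RR gives ψ = 0.361, H_out = 10.201 kJ/mol
  T = 315.1 K: K = (1.607, 1.295, 0.203), RR gives ψ = 0.248, H_out = 6.823 kJ/mol
  T = 313.5 K: K = (1.556, 1.264, 0.196), RR gives ψ = 0.181, H_out = 4.881 kJ/mol
Linear interpolation between T = 311.8 (H_out = 2.518) and T = 313.5 (H_out = 4.881) on hF = 4.488 gives T ≈ 313.2 K, at which ψ = 0.17.

T = 313.2 K, V/F = 0.17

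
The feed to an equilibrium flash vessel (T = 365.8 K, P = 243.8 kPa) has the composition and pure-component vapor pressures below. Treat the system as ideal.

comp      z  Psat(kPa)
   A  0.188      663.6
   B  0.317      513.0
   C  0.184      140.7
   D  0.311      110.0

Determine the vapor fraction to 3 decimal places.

Raoult's law: Kᵢ = Pᵢˢᵃᵗ/P = Pᵢˢᵃᵗ/243.8.
  K_A = 663.6/243.8 = 2.72190, K_B = 513.0/243.8 = 2.10418, K_C = 140.7/243.8 = 0.57711, K_D = 110.0/243.8 = 0.45119
Rachford–Rice: g(ψ) = Σ zᵢ(Kᵢ−1)/(1+ψ(Kᵢ−1)) = 0.
Feasibility: ΣzᵢKᵢ = 1.425, Σzᵢ/Kᵢ = 1.228 — both > 1, two phases present.
Newton–Raphson from ψ = 0.5:
  ψ = 0.500: g = 0.0656, g' = -0.552 → ψ = 0.619
  ψ = 0.619: g = 0.0009, g' = -0.542 → ψ = 0.620
Converged at ψ = 0.620.

ψ = 0.620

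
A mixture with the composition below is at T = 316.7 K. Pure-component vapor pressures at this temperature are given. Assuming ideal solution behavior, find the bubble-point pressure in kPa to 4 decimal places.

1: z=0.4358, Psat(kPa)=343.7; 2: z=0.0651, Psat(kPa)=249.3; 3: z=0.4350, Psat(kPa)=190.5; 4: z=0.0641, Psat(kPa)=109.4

At the bubble point ψ → 0, so ΣzᵢKᵢ = 1 with Kᵢ = Pᵢˢᵃᵗ/P ⇒ P = ΣzᵢPᵢˢᵃᵗ.
P = 0.4358·343.7 + 0.0651·249.3 + 0.4350·190.5 + 0.0641·109.4 = 255.8939 kPa

Pbub = 255.8939 kPa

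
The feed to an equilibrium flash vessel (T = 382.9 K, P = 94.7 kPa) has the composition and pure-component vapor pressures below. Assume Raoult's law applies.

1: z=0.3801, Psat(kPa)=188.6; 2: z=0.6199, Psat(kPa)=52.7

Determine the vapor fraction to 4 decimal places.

ψ = 0.2319

Raoult's law: Kᵢ = Pᵢˢᵃᵗ/P = Pᵢˢᵃᵗ/94.7.
  K_1 = 188.6/94.7 = 1.991552, K_2 = 52.7/94.7 = 0.556494
Material balance + equilibrium reduce to Σ zᵢ(Kᵢ−1)/(1+ψ(Kᵢ−1)) = 0.
g(0) = ΣzᵢKᵢ − 1 = 0.1020 and g(1) = 1 − Σzᵢ/Kᵢ = -0.3048, so a root lies in (0, 1).
Binary case is linear: z₁(K₁−1)(1+ψ(K₂−1)) + z₂(K₂−1)(1+ψ(K₁−1)) = 0
⇒ ψ = [z₁(K₁−1)+z₂(K₂−1)] / [−(K₁−1)(K₂−1)] = 0.10196/0.43976 = 0.2319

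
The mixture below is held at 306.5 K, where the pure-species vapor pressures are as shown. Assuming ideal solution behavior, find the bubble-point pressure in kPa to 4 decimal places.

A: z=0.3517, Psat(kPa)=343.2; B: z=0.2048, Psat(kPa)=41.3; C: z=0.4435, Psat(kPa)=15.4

Pbub = 135.9916 kPa

At the bubble point ψ → 0, so ΣzᵢKᵢ = 1 with Kᵢ = Pᵢˢᵃᵗ/P ⇒ P = ΣzᵢPᵢˢᵃᵗ.
P = 0.3517·343.2 + 0.2048·41.3 + 0.4435·15.4 = 135.9916 kPa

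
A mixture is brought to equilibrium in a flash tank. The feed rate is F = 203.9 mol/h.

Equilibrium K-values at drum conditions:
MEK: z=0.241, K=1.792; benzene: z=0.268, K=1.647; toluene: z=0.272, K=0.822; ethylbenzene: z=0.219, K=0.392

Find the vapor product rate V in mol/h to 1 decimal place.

Newton iteration, β⁰ = 0.5:
  β = 0.500: g = 0.0233, g' = -0.319 → β = 0.573
  β = 0.573: g = -0.0005, g' = -0.333 → β = 0.572
Converged at β = 0.572.
Then V = β·F = 0.5716·203.9 = 116.5 mol/h and L = F − V = 87.4 mol/h.

V = 116.5 mol/h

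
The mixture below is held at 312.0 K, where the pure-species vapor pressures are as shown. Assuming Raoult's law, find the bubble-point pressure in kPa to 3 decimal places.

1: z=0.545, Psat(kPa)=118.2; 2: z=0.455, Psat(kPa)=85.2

At the bubble point ψ → 0, so ΣzᵢKᵢ = 1 with Kᵢ = Pᵢˢᵃᵗ/P ⇒ P = ΣzᵢPᵢˢᵃᵗ.
P = 0.545·118.2 + 0.455·85.2 = 103.185 kPa

Pbub = 103.185 kPa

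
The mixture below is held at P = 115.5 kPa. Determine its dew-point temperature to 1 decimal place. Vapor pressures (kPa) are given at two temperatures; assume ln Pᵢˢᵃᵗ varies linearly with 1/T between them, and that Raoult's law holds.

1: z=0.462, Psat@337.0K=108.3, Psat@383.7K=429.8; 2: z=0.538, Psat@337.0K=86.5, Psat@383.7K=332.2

T = 342.9 K

Dew-point temperature: Σzᵢ·P/Pᵢˢᵃᵗ(T) = 1. Interpolate ln Pᵢˢᵃᵗ = aᵢ + bᵢ/T.
  T = 337.0 K: ΣzᵢP/Pᵢˢᵃᵗ = 1.2111
  T = 383.7 K: ΣzᵢP/Pᵢˢᵃᵗ = 0.3112
  T = 360.4 K: ΣzᵢP/Pᵢˢᵃᵗ = 0.5866
  T = 348.7 K: ΣzᵢP/Pᵢˢᵃᵗ = 0.8327
  T = 342.9 K: ΣzᵢP/Pᵢˢᵃᵗ = 0.9994
  T = 339.9 K: ΣzᵢP/Pᵢˢᵃᵗ = 1.1010
  T = 341.4 K: ΣzᵢP/Pᵢˢᵃᵗ = 1.0488
Interpolating between 341.4 K and 342.9 K gives T ≈ 342.9 K.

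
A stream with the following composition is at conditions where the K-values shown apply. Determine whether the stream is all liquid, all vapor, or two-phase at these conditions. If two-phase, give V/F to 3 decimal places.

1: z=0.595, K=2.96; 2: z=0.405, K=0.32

two-phase, V/F = 0.668

ΣzᵢKᵢ = 1.891; Σzᵢ/Kᵢ = 1.467.
Both exceed 1, so a two-phase solution exists.
Material balance + equilibrium reduce to Σ zᵢ(Kᵢ−1)/(1+ψ(Kᵢ−1)) = 0.
Binary case is linear: z₁(K₁−1)(1+ψ(K₂−1)) + z₂(K₂−1)(1+ψ(K₁−1)) = 0
⇒ ψ = [z₁(K₁−1)+z₂(K₂−1)] / [−(K₁−1)(K₂−1)] = 0.8908/1.3328 = 0.668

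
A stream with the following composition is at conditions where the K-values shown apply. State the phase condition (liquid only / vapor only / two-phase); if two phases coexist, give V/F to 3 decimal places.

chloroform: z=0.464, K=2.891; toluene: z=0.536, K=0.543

two-phase, V/F = 0.732

ΣzᵢKᵢ = 1.632; Σzᵢ/Kᵢ = 1.148.
Both exceed 1, so a two-phase solution exists.
Rachford–Rice: g(ψ) = Σ zᵢ(Kᵢ−1)/(1+ψ(Kᵢ−1)) = 0.
Iterate (Newton) starting at ψ = 0.5:
  ψ = 0.500: g = 0.1335, g' = -0.626 → ψ = 0.713
  ψ = 0.713: g = 0.0102, g' = -0.547 → ψ = 0.732
Converged at ψ = 0.732.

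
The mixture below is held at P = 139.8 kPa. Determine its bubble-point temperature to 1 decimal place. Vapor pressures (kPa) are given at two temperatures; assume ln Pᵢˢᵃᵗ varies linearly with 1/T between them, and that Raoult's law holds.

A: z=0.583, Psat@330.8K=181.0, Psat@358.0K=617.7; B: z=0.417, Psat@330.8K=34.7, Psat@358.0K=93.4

Bubble-point temperature: ΣzᵢPᵢˢᵃᵗ(T) = P. Interpolate ln Pᵢˢᵃᵗ = aᵢ + bᵢ/T.
  T = 330.8 K: ΣzᵢPᵢˢᵃᵗ = 119.99 kPa
  T = 358.0 K: ΣzᵢPᵢˢᵃᵗ = 399.07 kPa
  T = 344.4 K: ΣzᵢPᵢˢᵃᵗ = 223.93 kPa
  T = 337.6 K: ΣzᵢPᵢˢᵃᵗ = 164.92 kPa
  T = 334.2 K: ΣzᵢPᵢˢᵃᵗ = 140.90 kPa
  T = 332.5 K: ΣzᵢPᵢˢᵃᵗ = 130.08 kPa
Interpolating between 332.5 K and 334.2 K gives T ≈ 334.0 K.

T = 334.0 K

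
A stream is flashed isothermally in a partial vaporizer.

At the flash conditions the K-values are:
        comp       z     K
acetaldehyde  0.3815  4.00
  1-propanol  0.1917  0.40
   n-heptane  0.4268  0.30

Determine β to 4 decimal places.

Let β = V/F and solve Σ zᵢ(Kᵢ−1)/(1+β(Kᵢ−1)) = 0.
Feasibility: ΣzᵢKᵢ = 1.7307, Σzᵢ/Kᵢ = 1.9973 — both > 1, two phases present.
Newton–Raphson from β = 0.53:
  β = 0.5300: g = -0.20174, g' = -1.1888 → β = 0.3603
  β = 0.3603: g = 0.00373, g' = -1.2792 → β = 0.3632
Converged at β = 0.3632.

β = 0.3632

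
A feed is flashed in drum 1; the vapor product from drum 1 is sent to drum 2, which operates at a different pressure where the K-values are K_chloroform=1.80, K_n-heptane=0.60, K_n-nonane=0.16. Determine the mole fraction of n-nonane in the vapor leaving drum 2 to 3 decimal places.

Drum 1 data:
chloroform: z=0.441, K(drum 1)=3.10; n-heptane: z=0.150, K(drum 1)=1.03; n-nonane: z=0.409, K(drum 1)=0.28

y_n-nonane (drum 2) = 0.055

Drum 1:
Rachford–Rice: g(ψ₁) = Σ zᵢ(Kᵢ−1)/(1+ψ₁(Kᵢ−1)) = 0.
Check two-phase: ΣzᵢKᵢ = 1.636 > 1 and Σzᵢ/Kᵢ = 1.749 > 1, so g(0) = 0.636 > 0 and g(1) = -0.749 < 0.
Newton iteration, ψ₁⁰ = 0.41:
  ψ₁ = 0.410: g = 0.0843, g' = -0.989 → ψ₁ = 0.495
  ψ₁ = 0.495: g = 0.0007, g' = -0.980 → ψ₁ = 0.496
Converged at ψ₁ = 0.496.
Drum-1 compositions:
  chloroform: x = 0.216, y = 0.670
  n-heptane: x = 0.148, y = 0.152
  n-nonane: x = 0.636, y = 0.178
Drum-2 feed = drum-1 vapor: z₂ = (0.6696, 0.1522, 0.1781).
Drum 2:
Let ψ₂ = V/F and solve Σ zᵢ(Kᵢ−1)/(1+ψ₂(Kᵢ−1)) = 0.
Feasibility: ΣzᵢKᵢ = 1.325, Σzᵢ/Kᵢ = 1.739 — both > 1, two phases present.
Iterate (Newton) starting at ψ₂ = 0.6:
  ψ₂ = 0.600: g = -0.0198, g' = -0.749 → ψ₂ = 0.574
  ψ₂ = 0.574: g = -0.0005, g' = -0.710 → ψ₂ = 0.573
Converged at ψ₂ = 0.573.
  chloroform: x = 0.459, y = 0.827
  n-heptane: x = 0.197, y = 0.118
  n-nonane: x = 0.343, y = 0.055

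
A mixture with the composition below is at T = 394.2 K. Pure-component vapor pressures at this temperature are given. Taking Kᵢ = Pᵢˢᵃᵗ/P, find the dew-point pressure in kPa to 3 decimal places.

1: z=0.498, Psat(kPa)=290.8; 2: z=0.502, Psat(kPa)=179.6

At the dew point ψ → 1, so Σzᵢ/Kᵢ = 1 with Kᵢ = Pᵢˢᵃᵗ/P ⇒ 1/P = Σzᵢ/Pᵢˢᵃᵗ.
1/P = 0.498/290.8 + 0.502/179.6 = 0.004508 ⇒ P = 221.847 kPa

Pdew = 221.847 kPa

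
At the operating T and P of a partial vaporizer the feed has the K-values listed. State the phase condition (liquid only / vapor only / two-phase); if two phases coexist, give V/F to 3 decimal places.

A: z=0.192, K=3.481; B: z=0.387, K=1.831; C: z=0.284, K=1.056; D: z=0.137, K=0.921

vapor only

ΣzᵢKᵢ = 1.803; Σzᵢ/Kᵢ = 0.684.
Since Σzᵢ/Kᵢ < 1 the mixture is above its dew point — single vapor phase.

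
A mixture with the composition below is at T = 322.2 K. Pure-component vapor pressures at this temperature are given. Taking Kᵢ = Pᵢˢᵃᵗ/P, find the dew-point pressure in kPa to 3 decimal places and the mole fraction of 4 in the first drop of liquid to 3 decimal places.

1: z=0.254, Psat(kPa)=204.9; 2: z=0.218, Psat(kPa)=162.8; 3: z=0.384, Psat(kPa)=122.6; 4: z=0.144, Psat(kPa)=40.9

At the dew point ψ → 1, so Σzᵢ/Kᵢ = 1 with Kᵢ = Pᵢˢᵃᵗ/P ⇒ 1/P = Σzᵢ/Pᵢˢᵃᵗ.
1/P = 0.254/204.9 + 0.218/162.8 + 0.384/122.6 + 0.144/40.9 = 0.009232 ⇒ P = 108.323 kPa
xᵢ = zᵢP/Pᵢˢᵃᵗ ⇒ x_4 = 0.144·108.323/40.9 = 0.381

Pdew = 108.323 kPa, x_4 = 0.381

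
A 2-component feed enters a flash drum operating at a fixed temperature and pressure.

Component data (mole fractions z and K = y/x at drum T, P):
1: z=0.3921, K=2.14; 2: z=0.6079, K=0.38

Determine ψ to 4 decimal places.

ψ = 0.0992

Material balance + equilibrium reduce to Σ zᵢ(Kᵢ−1)/(1+ψ(Kᵢ−1)) = 0.
Check two-phase: ΣzᵢKᵢ = 1.0701 > 1 and Σzᵢ/Kᵢ = 1.7830 > 1, so g(0) = 0.0701 > 0 and g(1) = -0.7830 < 0.
Binary case is linear: z₁(K₁−1)(1+ψ(K₂−1)) + z₂(K₂−1)(1+ψ(K₁−1)) = 0
⇒ ψ = [z₁(K₁−1)+z₂(K₂−1)] / [−(K₁−1)(K₂−1)] = 0.07010/0.70680 = 0.0992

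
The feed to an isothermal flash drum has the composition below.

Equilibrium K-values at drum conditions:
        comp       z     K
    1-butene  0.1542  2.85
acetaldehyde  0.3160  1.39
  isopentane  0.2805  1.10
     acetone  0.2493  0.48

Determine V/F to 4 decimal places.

V/F = 0.8407

Material balance + equilibrium reduce to Σ zᵢ(Kᵢ−1)/(1+V/F(Kᵢ−1)) = 0.
Check two-phase: ΣzᵢKᵢ = 1.3069 > 1 and Σzᵢ/Kᵢ = 1.0558 > 1, so g(0) = 0.3069 > 0 and g(1) = -0.0558 < 0.
Newton–Raphson from V/F = 0.41:
  V/F = 0.4100: g = 0.13066, g' = -0.3179 → V/F = 0.8210
  V/F = 0.8210: g = 0.00631, g' = -0.3184 → V/F = 0.8408
  V/F = 0.8408: g = -0.00005, g' = -0.3233 → V/F = 0.8407
Converged at V/F = 0.8407.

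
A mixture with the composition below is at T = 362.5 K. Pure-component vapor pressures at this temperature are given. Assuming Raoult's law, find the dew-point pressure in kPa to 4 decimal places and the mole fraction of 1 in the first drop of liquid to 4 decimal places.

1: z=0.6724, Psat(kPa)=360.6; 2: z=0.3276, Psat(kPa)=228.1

At the dew point ψ → 1, so Σzᵢ/Kᵢ = 1 with Kᵢ = Pᵢˢᵃᵗ/P ⇒ 1/P = Σzᵢ/Pᵢˢᵃᵗ.
1/P = 0.6724/360.6 + 0.3276/228.1 = 0.0033009 ⇒ P = 302.9493 kPa
xᵢ = zᵢP/Pᵢˢᵃᵗ ⇒ x_1 = 0.6724·302.9493/360.6 = 0.5649

Pdew = 302.9493 kPa, x_1 = 0.5649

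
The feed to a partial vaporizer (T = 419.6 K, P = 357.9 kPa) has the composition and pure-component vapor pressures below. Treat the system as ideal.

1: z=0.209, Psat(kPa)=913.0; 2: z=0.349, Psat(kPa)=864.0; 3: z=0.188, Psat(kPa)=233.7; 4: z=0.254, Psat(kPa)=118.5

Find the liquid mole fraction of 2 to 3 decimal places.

Raoult's law: Kᵢ = Pᵢˢᵃᵗ/P = Pᵢˢᵃᵗ/357.9.
  K_1 = 913.0/357.9 = 2.55099, K_2 = 864.0/357.9 = 2.41408, K_3 = 233.7/357.9 = 0.65298, K_4 = 118.5/357.9 = 0.33110
Newton iteration, V/F⁰ = 0.47:
  V/F = 0.470: g = 0.1582, g' = -0.694 → V/F = 0.698
  V/F = 0.698: g = -0.0007, g' = -0.732 → V/F = 0.697
Converged at V/F = 0.697.
Compositions from xᵢ = zᵢ/(1+V/F(Kᵢ−1)), yᵢ = Kᵢxᵢ:
  1: x = 0.100, y = 0.256
  2: x = 0.176, y = 0.424
  3: x = 0.248, y = 0.162
  4: x = 0.476, y = 0.158

x_2 = 0.176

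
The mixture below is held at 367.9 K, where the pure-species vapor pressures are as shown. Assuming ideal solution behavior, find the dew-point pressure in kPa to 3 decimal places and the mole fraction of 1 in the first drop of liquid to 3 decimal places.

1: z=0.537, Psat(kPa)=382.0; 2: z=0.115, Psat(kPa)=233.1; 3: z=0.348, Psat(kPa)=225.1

Pdew = 290.268 kPa, x_1 = 0.408

At the dew point ψ → 1, so Σzᵢ/Kᵢ = 1 with Kᵢ = Pᵢˢᵃᵗ/P ⇒ 1/P = Σzᵢ/Pᵢˢᵃᵗ.
1/P = 0.537/382.0 + 0.115/233.1 + 0.348/225.1 = 0.003445 ⇒ P = 290.268 kPa
xᵢ = zᵢP/Pᵢˢᵃᵗ ⇒ x_1 = 0.537·290.268/382.0 = 0.408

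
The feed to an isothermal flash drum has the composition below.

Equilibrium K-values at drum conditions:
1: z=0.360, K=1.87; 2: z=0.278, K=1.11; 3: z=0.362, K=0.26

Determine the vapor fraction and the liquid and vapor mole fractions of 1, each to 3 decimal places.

Iterate (Newton) starting at ψ = 0.36:
  ψ = 0.360: g = -0.0972, g' = -0.529 → ψ = 0.176
  ψ = 0.176: g = -0.0065, g' = -0.470 → ψ = 0.162
Converged at ψ = 0.162.
Compositions from xᵢ = zᵢ/(1+ψ(Kᵢ−1)), yᵢ = Kᵢxᵢ:
  1: x = 0.315, y = 0.590
  2: x = 0.273, y = 0.303
  3: x = 0.411, y = 0.107

ψ = 0.162, x_1 = 0.315, y_1 = 0.590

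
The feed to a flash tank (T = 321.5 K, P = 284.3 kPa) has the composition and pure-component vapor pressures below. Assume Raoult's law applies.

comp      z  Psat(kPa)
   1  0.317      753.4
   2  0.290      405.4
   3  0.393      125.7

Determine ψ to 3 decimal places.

ψ = 0.660

Raoult's law: Kᵢ = Pᵢˢᵃᵗ/P = Pᵢˢᵃᵗ/284.3.
  K_1 = 753.4/284.3 = 2.65002, K_2 = 405.4/284.3 = 1.42596, K_3 = 125.7/284.3 = 0.44214
Material balance + equilibrium reduce to Σ zᵢ(Kᵢ−1)/(1+ψ(Kᵢ−1)) = 0.
Check two-phase: ΣzᵢKᵢ = 1.427 > 1 and Σzᵢ/Kᵢ = 1.212 > 1, so g(0) = 0.427 > 0 and g(1) = -0.212 < 0.
Iterate (Newton) starting at ψ = 0.66:
  ψ = 0.660: g = -0.0002, g' = -0.536 → ψ = 0.660
Converged at ψ = 0.660.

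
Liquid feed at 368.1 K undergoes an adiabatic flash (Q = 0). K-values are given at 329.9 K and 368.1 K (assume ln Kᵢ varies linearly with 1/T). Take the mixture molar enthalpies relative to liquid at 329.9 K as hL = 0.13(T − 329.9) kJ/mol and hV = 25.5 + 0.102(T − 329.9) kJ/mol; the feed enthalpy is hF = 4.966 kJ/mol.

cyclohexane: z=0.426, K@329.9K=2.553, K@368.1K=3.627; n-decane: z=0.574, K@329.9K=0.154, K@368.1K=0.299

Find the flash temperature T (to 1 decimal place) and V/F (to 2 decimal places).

T = 334.7 K, V/F = 0.17

Adiabatic flash: solve Rachford–Rice at each trial T, then check hF = ψ·hV(T) + (1−ψ)·hL(T).
  T = 329.9 K: K = (2.553, 0.154), RR gives ψ = 0.134, H_out = 3.415 kJ/mol
  T = 368.1 K: K = (3.627, 0.299), RR gives ψ = 0.389, H_out = 14.474 kJ/mol
  T = 349.0 K: K = (3.072, 0.219), RR gives ψ = 0.268, H_out = 9.177 kJ/mol
  T = 339.4 K: K = (2.807, 0.184), RR gives ψ = 0.204, H_out = 6.394 kJ/mol
  T = 334.6 K: K = (2.677, 0.168), RR gives ψ = 0.170, H_out = 4.926 kJ/mol
  T = 337.0 K: K = (2.742, 0.176), RR gives ψ = 0.188, H_out = 5.668 kJ/mol
Linear interpolation between T = 334.6 (H_out = 4.926) and T = 337.0 (H_out = 5.668) on hF = 4.966 gives T ≈ 334.7 K, at which ψ = 0.17.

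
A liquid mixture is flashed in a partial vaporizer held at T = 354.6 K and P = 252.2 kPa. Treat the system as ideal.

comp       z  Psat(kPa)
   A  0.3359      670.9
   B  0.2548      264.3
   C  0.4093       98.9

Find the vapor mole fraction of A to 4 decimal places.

y_A = 0.5209

Raoult's law: Kᵢ = Pᵢˢᵃᵗ/P = Pᵢˢᵃᵗ/252.2.
  K_A = 670.9/252.2 = 2.660190, K_B = 264.3/252.2 = 1.047978, K_C = 98.9/252.2 = 0.392149
Newton–Raphson from β = 0.6:
  β = 0.6000: g = -0.10037, g' = -0.6076 → β = 0.4348
  β = 0.4348: g = -0.00233, g' = -0.5922 → β = 0.4309
Converged at β = 0.4309.
Compositions from xᵢ = zᵢ/(1+β(Kᵢ−1)), yᵢ = Kᵢxᵢ:
  A: x = 0.1958, y = 0.5209
  B: x = 0.2496, y = 0.2616
  C: x = 0.5545, y = 0.2175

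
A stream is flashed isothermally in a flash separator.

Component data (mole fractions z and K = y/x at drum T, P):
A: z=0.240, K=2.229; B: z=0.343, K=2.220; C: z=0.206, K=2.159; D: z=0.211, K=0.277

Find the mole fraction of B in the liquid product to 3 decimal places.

Iterate (Newton) starting at ψ = 0.47:
  ψ = 0.470: g = 0.3764, g' = -0.721 → ψ = 0.992
  ψ = 0.992: g = -0.1064, g' = -1.618 → ψ = 0.926
  ψ = 0.926: g = -0.0125, g' = -1.268 → ψ = 0.917
  ψ = 0.917: g = -0.0002, g' = -1.228 → ψ = 0.916
Converged at ψ = 0.916.
Compositions from xᵢ = zᵢ/(1+ψ(Kᵢ−1)), yᵢ = Kᵢxᵢ:
  A: x = 0.113, y = 0.252
  B: x = 0.162, y = 0.360
  C: x = 0.100, y = 0.216
  D: x = 0.625, y = 0.173

x_B = 0.162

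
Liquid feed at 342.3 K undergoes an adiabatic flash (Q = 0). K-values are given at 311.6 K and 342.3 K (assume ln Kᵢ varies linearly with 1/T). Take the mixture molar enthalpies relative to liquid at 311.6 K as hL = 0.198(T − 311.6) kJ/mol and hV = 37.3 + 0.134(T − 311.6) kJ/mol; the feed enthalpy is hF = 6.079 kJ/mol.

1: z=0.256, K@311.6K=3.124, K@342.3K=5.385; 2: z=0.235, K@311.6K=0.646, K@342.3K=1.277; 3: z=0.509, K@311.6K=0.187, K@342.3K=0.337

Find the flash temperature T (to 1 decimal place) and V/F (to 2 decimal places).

T = 318.8 K, V/F = 0.13

Adiabatic flash: solve Rachford–Rice at each trial T, then check hF = ψ·hV(T) + (1−ψ)·hL(T).
  T = 311.6 K: K = (3.124, 0.646, 0.187), RR gives ψ = 0.032, H_out = 1.197 kJ/mol
  T = 342.3 K: K = (5.385, 1.277, 0.337), RR gives ψ = 0.406, H_out = 20.441 kJ/mol
  T = 327.0 K: K = (4.158, 0.924, 0.255), RR gives ψ = 0.224, H_out = 11.183 kJ/mol
  T = 319.3 K: K = (3.617, 0.776, 0.219), RR gives ψ = 0.132, H_out = 6.395 kJ/mol
  T = 315.5 K: K = (3.367, 0.710, 0.203), RR gives ψ = 0.085, H_out = 3.903 kJ/mol
  T = 317.4 K: K = (3.491, 0.742, 0.211), RR gives ψ = 0.109, H_out = 5.164 kJ/mol
Linear interpolation between T = 317.4 (H_out = 5.164) and T = 319.3 (H_out = 6.395) on hF = 6.079 gives T ≈ 318.8 K, at which ψ = 0.13.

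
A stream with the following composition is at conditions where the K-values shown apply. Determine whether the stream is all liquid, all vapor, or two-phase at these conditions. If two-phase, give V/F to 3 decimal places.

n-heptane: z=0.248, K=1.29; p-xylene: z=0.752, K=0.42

ΣzᵢKᵢ = 0.636; Σzᵢ/Kᵢ = 1.983.
Since ΣzᵢKᵢ < 1 the mixture is below its bubble point — single liquid phase.

all liquid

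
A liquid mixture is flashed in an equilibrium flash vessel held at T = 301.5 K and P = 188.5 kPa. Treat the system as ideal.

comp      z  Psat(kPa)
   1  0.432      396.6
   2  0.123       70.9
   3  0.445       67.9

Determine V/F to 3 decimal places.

Raoult's law: Kᵢ = Pᵢˢᵃᵗ/P = Pᵢˢᵃᵗ/188.5.
  K_1 = 396.6/188.5 = 2.10398, K_2 = 70.9/188.5 = 0.37613, K_3 = 67.9/188.5 = 0.36021
Rachford–Rice: g(V/F) = Σ zᵢ(Kᵢ−1)/(1+V/F(Kᵢ−1)) = 0.
Check two-phase: ΣzᵢKᵢ = 1.115 > 1 and Σzᵢ/Kᵢ = 1.768 > 1, so g(0) = 0.115 > 0 and g(1) = -0.768 < 0.
Iterate (Newton) starting at V/F = 0.5:
  V/F = 0.500: g = -0.2228, g' = -0.714 → V/F = 0.188
  V/F = 0.188: g = -0.0154, g' = -0.658 → V/F = 0.164
Converged at V/F = 0.164.

V/F = 0.164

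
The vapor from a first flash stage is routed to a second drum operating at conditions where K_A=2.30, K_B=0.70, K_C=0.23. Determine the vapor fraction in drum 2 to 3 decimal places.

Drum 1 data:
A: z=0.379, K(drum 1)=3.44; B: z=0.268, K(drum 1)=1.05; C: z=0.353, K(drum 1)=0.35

Drum 1:
Newton–Raphson from ψ₁ = 0.31:
  ψ₁ = 0.310: g = 0.2524, g' = -0.966 → ψ₁ = 0.571
  ψ₁ = 0.571: g = 0.0344, g' = -0.772 → ψ₁ = 0.616
Converged at ψ₁ = 0.616.
Drum-1 compositions:
  A: x = 0.151, y = 0.521
  B: x = 0.260, y = 0.273
  C: x = 0.589, y = 0.206
Drum-2 feed = drum-1 vapor: z₂ = (0.5210, 0.2730, 0.2060).
Drum 2:
Newton–Raphson from ψ₂ = 0.5:
  ψ₂ = 0.500: g = 0.0562, g' = -0.680 → ψ₂ = 0.583
  ψ₂ = 0.583: g = -0.0015, g' = -0.723 → ψ₂ = 0.581
Converged at ψ₂ = 0.581.
  A: x = 0.297, y = 0.683
  B: x = 0.331, y = 0.231
  C: x = 0.373, y = 0.086

V/F (drum 2) = 0.581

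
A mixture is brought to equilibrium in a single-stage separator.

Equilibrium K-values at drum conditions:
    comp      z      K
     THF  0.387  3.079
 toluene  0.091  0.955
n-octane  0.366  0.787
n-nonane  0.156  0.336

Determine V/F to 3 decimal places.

V/F = 0.770

Rachford–Rice: g(V/F) = Σ zᵢ(Kᵢ−1)/(1+V/F(Kᵢ−1)) = 0.
Feasibility: ΣzᵢKᵢ = 1.619, Σzᵢ/Kᵢ = 1.150 — both > 1, two phases present.
Iterate (Newton) starting at V/F = 0.5:
  V/F = 0.500: g = 0.1480, g' = -0.577 → V/F = 0.756
  V/F = 0.756: g = 0.0075, g' = -0.554 → V/F = 0.770
Converged at V/F = 0.770.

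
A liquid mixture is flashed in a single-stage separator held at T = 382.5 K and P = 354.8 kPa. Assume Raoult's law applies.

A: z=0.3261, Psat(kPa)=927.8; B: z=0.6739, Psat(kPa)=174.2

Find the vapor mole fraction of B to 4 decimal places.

y_B = 0.3733

Raoult's law: Kᵢ = Pᵢˢᵃᵗ/P = Pᵢˢᵃᵗ/354.8.
  K_A = 927.8/354.8 = 2.614994, K_B = 174.2/354.8 = 0.490981
Rachford–Rice: g(ψ) = Σ zᵢ(Kᵢ−1)/(1+ψ(Kᵢ−1)) = 0.
Feasibility: ΣzᵢKᵢ = 1.1836, Σzᵢ/Kᵢ = 1.4973 — both > 1, two phases present.
Binary case is linear: z₁(K₁−1)(1+ψ(K₂−1)) + z₂(K₂−1)(1+ψ(K₁−1)) = 0
⇒ ψ = [z₁(K₁−1)+z₂(K₂−1)] / [−(K₁−1)(K₂−1)] = 0.18362/0.82206 = 0.2234
Compositions from xᵢ = zᵢ/(1+ψ(Kᵢ−1)), yᵢ = Kᵢxᵢ:
  A: x = 0.2396, y = 0.6267
  B: x = 0.7604, y = 0.3733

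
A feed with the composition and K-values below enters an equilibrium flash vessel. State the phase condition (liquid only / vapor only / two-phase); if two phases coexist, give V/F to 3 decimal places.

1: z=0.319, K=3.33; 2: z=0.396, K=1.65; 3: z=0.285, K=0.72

vapor only

ΣzᵢKᵢ = 1.921; Σzᵢ/Kᵢ = 0.732.
Since Σzᵢ/Kᵢ < 1 the mixture is above its dew point — single vapor phase.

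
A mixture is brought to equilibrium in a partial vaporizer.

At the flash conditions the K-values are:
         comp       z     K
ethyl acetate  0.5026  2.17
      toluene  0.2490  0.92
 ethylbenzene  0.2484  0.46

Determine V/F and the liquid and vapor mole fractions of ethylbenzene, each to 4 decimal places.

Material balance + equilibrium reduce to Σ zᵢ(Kᵢ−1)/(1+V/F(Kᵢ−1)) = 0.
Check two-phase: ΣzᵢKᵢ = 1.4340 > 1 and Σzᵢ/Kᵢ = 1.0423 > 1, so g(0) = 0.4340 > 0 and g(1) = -0.0423 < 0.
Iterate (Newton) starting at V/F = 0.54:
  V/F = 0.5400: g = 0.15019, g' = -0.4045 → V/F = 0.9113
  V/F = 0.9113: g = -0.00101, g' = -0.4438 → V/F = 0.9091
Converged at V/F = 0.9091.
Compositions from xᵢ = zᵢ/(1+V/F(Kᵢ−1)), yᵢ = Kᵢxᵢ:
  ethyl acetate: x = 0.2436, y = 0.5285
  toluene: x = 0.2685, y = 0.2470
  ethylbenzene: x = 0.4879, y = 0.2244

V/F = 0.9091, x_ethylbenzene = 0.4879, y_ethylbenzene = 0.2244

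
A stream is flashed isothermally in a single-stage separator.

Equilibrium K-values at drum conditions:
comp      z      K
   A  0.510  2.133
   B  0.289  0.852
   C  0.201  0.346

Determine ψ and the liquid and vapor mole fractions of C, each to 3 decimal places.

Newton iteration, ψ⁰ = 0.5:
  ψ = 0.500: g = 0.1274, g' = -0.464 → ψ = 0.774
  ψ = 0.774: g = -0.0069, g' = -0.547 → ψ = 0.762
Converged at ψ = 0.762.
Compositions from xᵢ = zᵢ/(1+ψ(Kᵢ−1)), yᵢ = Kᵢxᵢ:
  A: x = 0.274, y = 0.584
  B: x = 0.326, y = 0.278
  C: x = 0.401, y = 0.139

ψ = 0.762, x_C = 0.401, y_C = 0.139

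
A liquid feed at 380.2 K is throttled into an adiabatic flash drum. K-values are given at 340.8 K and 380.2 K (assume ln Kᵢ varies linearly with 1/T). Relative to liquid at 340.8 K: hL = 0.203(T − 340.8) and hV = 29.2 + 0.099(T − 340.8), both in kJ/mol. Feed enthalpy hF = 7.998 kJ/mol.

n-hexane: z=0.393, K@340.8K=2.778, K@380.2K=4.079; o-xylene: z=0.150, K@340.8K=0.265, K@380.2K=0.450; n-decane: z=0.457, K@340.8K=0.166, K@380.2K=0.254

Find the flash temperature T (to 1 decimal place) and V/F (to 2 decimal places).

Adiabatic flash: solve Rachford–Rice at each trial T, then check hF = ψ·hV(T) + (1−ψ)·hL(T).
  T = 340.8 K: K = (2.778, 0.265, 0.166), RR gives ψ = 0.144, H_out = 4.202 kJ/mol
  T = 380.2 K: K = (4.079, 0.450, 0.254), RR gives ψ = 0.364, H_out = 17.125 kJ/mol
  T = 360.5 K: K = (3.402, 0.350, 0.208), RR gives ψ = 0.266, H_out = 11.210 kJ/mol
  T = 350.6 K: K = (3.081, 0.306, 0.186), RR gives ψ = 0.209, H_out = 7.880 kJ/mol
  T = 355.6 K: K = (3.241, 0.328, 0.197), RR gives ψ = 0.238, H_out = 9.601 kJ/mol
  T = 353.1 K: K = (3.161, 0.317, 0.192), RR gives ψ = 0.224, H_out = 8.752 kJ/mol
  T = 351.9 K: K = (3.123, 0.311, 0.189), RR gives ψ = 0.217, H_out = 8.336 kJ/mol
Linear interpolation between T = 350.6 (H_out = 7.880) and T = 351.9 (H_out = 8.336) on hF = 7.998 gives T ≈ 350.9 K, at which ψ = 0.21.

T = 350.9 K, V/F = 0.21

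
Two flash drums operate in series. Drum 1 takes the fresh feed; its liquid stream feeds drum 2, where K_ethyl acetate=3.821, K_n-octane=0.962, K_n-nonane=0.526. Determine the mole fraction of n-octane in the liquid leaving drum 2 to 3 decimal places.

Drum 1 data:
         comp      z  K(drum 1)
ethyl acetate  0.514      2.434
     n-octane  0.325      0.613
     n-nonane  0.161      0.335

Drum 1:
Let ψ₁ = V/F and solve Σ zᵢ(Kᵢ−1)/(1+ψ₁(Kᵢ−1)) = 0.
Feasibility: ΣzᵢKᵢ = 1.504, Σzᵢ/Kᵢ = 1.222 — both > 1, two phases present.
Iterate (Newton) starting at ψ₁ = 0.35:
  ψ₁ = 0.350: g = 0.2057, g' = -0.655 → ψ₁ = 0.664
  ψ₁ = 0.664: g = 0.0164, g' = -0.594 → ψ₁ = 0.692
Converged at ψ₁ = 0.692.
Drum-1 compositions:
  ethyl acetate: x = 0.258, y = 0.628
  n-octane: x = 0.444, y = 0.272
  n-nonane: x = 0.298, y = 0.100
Drum-2 feed = drum-1 liquid: z₂ = (0.2580, 0.4438, 0.2982).
Drum 2:
Rachford–Rice: g(ψ₂) = Σ zᵢ(Kᵢ−1)/(1+ψ₂(Kᵢ−1)) = 0.
g(0) = ΣzᵢKᵢ − 1 = 0.570 and g(1) = 1 − Σzᵢ/Kᵢ = -0.096, so a root lies in (0, 1).
Newton–Raphson from ψ₂ = 0.31:
  ψ₂ = 0.310: g = 0.2056, g' = -0.677 → ψ₂ = 0.614
  ψ₂ = 0.614: g = 0.0500, g' = -0.409 → ψ₂ = 0.736
  ψ₂ = 0.736: g = 0.0023, g' = -0.376 → ψ₂ = 0.742
Converged at ψ₂ = 0.742.
  ethyl acetate: x = 0.083, y = 0.319
  n-octane: x = 0.457, y = 0.439
  n-nonane: x = 0.460, y = 0.242

x_n-octane (drum 2) = 0.457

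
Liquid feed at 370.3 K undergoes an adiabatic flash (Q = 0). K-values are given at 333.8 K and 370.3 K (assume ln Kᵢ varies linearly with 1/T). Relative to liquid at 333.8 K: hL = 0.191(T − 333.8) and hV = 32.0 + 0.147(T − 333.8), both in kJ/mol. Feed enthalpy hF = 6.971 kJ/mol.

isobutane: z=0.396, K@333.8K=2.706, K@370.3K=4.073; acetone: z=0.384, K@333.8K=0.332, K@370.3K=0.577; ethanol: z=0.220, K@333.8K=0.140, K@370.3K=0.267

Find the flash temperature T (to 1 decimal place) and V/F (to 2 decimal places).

Adiabatic flash: solve Rachford–Rice at each trial T, then check hF = ψ·hV(T) + (1−ψ)·hL(T).
  T = 333.8 K: K = (2.706, 0.332, 0.140), RR gives ψ = 0.181, H_out = 5.801 kJ/mol
  T = 370.3 K: K = (4.073, 0.577, 0.267), RR gives ψ = 0.520, H_out = 22.764 kJ/mol
  T = 352.1 K: K = (3.357, 0.444, 0.197), RR gives ψ = 0.351, H_out = 14.435 kJ/mol
  T = 343.0 K: K = (3.024, 0.386, 0.167), RR gives ψ = 0.269, H_out = 10.265 kJ/mol
  T = 338.4 K: K = (2.863, 0.358, 0.153), RR gives ψ = 0.226, H_out = 8.079 kJ/mol
  T = 336.1 K: K = (2.784, 0.345, 0.146), RR gives ψ = 0.204, H_out = 6.953 kJ/mol
Linear interpolation between T = 336.1 (H_out = 6.953) and T = 338.4 (H_out = 8.079) on hF = 6.971 gives T ≈ 336.1 K, at which ψ = 0.20.

T = 336.1 K, V/F = 0.20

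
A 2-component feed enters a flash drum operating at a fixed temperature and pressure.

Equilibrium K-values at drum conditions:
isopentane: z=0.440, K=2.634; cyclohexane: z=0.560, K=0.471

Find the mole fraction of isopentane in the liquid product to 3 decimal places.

Binary case is linear: z₁(K₁−1)(1+β(K₂−1)) + z₂(K₂−1)(1+β(K₁−1)) = 0
⇒ β = [z₁(K₁−1)+z₂(K₂−1)] / [−(K₁−1)(K₂−1)] = 0.4227/0.8644 = 0.489
Compositions from xᵢ = zᵢ/(1+β(Kᵢ−1)), yᵢ = Kᵢxᵢ:
  isopentane: x = 0.245, y = 0.644
  cyclohexane: x = 0.755, y = 0.356

x_isopentane = 0.245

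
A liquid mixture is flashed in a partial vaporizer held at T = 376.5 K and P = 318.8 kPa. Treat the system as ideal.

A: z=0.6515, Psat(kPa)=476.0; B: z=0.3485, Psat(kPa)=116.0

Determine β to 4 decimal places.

β = 0.3174

Raoult's law: Kᵢ = Pᵢˢᵃᵗ/P = Pᵢˢᵃᵗ/318.8.
  K_A = 476.0/318.8 = 1.493099, K_B = 116.0/318.8 = 0.363864
Rachford–Rice: g(β) = Σ zᵢ(Kᵢ−1)/(1+β(Kᵢ−1)) = 0.
g(0) = ΣzᵢKᵢ − 1 = 0.0996 and g(1) = 1 − Σzᵢ/Kᵢ = -0.3941, so a root lies in (0, 1).
Iterate (Newton) starting at β = 0.69:
  β = 0.6900: g = -0.15543, g' = -0.5362 → β = 0.4001
  β = 0.4001: g = -0.02907, g' = -0.3643 → β = 0.3203
  β = 0.3203: g = -0.00099, g' = -0.3406 → β = 0.3174
Converged at β = 0.3174.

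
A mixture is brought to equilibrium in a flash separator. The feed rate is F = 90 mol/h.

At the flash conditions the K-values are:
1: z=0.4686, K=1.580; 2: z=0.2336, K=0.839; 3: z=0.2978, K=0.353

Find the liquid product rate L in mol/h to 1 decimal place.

Material balance + equilibrium reduce to Σ zᵢ(Kᵢ−1)/(1+V/F(Kᵢ−1)) = 0.
Check two-phase: ΣzᵢKᵢ = 1.0415 > 1 and Σzᵢ/Kᵢ = 1.4186 > 1, so g(0) = 0.0415 > 0 and g(1) = -0.4186 < 0.
Newton–Raphson from V/F = 0.52:
  V/F = 0.5200: g = -0.12260, g' = -0.3834 → V/F = 0.2002
  V/F = 0.2002: g = -0.01670, g' = -0.2975 → V/F = 0.1441
  V/F = 0.1441: g = -0.00016, g' = -0.2922 → V/F = 0.1435
Converged at V/F = 0.1435.
Then V = V/F·F = 0.1435·90 = 12.9 mol/h and L = F − V = 77.1 mol/h.

L = 77.1 mol/h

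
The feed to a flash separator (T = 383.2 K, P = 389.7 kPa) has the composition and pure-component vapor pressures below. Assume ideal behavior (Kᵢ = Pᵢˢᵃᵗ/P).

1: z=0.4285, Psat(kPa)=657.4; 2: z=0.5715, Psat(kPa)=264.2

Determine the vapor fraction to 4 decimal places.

Raoult's law: Kᵢ = Pᵢˢᵃᵗ/P = Pᵢˢᵃᵗ/389.7.
  K_1 = 657.4/389.7 = 1.686939, K_2 = 264.2/389.7 = 0.677957
Binary case is linear: z₁(K₁−1)(1+ψ(K₂−1)) + z₂(K₂−1)(1+ψ(K₁−1)) = 0
⇒ ψ = [z₁(K₁−1)+z₂(K₂−1)] / [−(K₁−1)(K₂−1)] = 0.11031/0.22122 = 0.4986

ψ = 0.4986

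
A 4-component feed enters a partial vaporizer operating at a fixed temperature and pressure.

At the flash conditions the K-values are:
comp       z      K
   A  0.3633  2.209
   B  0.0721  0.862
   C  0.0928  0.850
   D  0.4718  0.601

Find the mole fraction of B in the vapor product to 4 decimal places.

y_B = 0.0672

Material balance + equilibrium reduce to Σ zᵢ(Kᵢ−1)/(1+V/F(Kᵢ−1)) = 0.
Feasibility: ΣzᵢKᵢ = 1.2271, Σzᵢ/Kᵢ = 1.1423 — both > 1, two phases present.
Iterate (Newton) starting at V/F = 0.68:
  V/F = 0.6800: g = -0.04377, g' = -0.3057 → V/F = 0.5368
  V/F = 0.5368: g = 0.00092, g' = -0.3210 → V/F = 0.5397
Converged at V/F = 0.5397.
Compositions from xᵢ = zᵢ/(1+V/F(Kᵢ−1)), yᵢ = Kᵢxᵢ:
  A: x = 0.2199, y = 0.4857
  B: x = 0.0779, y = 0.0672
  C: x = 0.1010, y = 0.0858
  D: x = 0.6013, y = 0.3614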